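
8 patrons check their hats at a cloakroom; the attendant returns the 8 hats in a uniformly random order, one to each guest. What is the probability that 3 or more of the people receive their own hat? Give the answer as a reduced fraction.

Favorable outcomes: Σ_{i≥3} C(8,i)·!(8-i) = 56·44 + 70·9 + 56·2 + 28·1 + 8·0 + 1·1 = 3235.
Total outcomes: 8! = 40320.
Probability = 3235/40320 = 647/8064.

647/8064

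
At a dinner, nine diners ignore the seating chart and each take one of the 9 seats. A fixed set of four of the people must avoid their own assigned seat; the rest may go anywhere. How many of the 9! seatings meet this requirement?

Let A_j be the event that the j-th constrained one is fixed. By inclusion-exclusion over the 4 events:
Σ_{j=0}^{4} (-1)^j C(4,j)(9-j)!
= C(4,0)·9! - C(4,1)·8! + C(4,2)·7! - C(4,3)·6! + C(4,4)·5!
= 362880 - 161280 + 30240 - 2880 + 120
= 229080

229080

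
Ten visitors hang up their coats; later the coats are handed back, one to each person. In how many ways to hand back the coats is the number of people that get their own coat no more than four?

3615536

# with exactly i fixed is C(10,i)·!(10-i); sum over i=0..4:
  i=0: C(10,0)·!10 = 1·1334961 = 1334961
  i=1: C(10,1)·!9 = 10·133496 = 1334960
  i=2: C(10,2)·!8 = 45·14833 = 667485
  i=3: C(10,3)·!7 = 120·1854 = 222480
  i=4: C(10,4)·!6 = 210·265 = 55650
Total = 3615536.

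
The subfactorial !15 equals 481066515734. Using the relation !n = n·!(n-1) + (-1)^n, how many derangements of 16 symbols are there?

7697064251745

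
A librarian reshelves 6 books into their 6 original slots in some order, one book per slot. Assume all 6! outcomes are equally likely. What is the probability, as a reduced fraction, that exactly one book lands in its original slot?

Favorable outcomes: C(6,1)·!5 = 6·44 = 264.
Total outcomes: 6! = 720.
Probability = 264/720 = 11/30.

11/30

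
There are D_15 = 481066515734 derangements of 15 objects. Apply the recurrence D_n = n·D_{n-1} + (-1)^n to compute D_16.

7697064251745

D_16 = 16·481066515734 + 1 = 7697064251745.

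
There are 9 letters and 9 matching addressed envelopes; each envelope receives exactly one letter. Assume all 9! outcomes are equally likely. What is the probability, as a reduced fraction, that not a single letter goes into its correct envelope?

16687/45360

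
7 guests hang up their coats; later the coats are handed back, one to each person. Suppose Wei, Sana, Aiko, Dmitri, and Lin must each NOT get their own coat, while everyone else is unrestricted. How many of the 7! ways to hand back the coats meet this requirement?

2428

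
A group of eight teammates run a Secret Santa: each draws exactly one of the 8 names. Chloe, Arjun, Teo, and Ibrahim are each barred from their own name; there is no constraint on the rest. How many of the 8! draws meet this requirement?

24024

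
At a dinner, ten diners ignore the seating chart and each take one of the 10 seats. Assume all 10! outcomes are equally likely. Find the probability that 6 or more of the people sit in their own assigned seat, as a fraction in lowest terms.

17/28350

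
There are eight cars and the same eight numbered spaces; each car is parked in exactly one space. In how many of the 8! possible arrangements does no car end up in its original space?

14833

Use !n = n·!(n-1) + (-1)^n.
!8 = 8·1854 + 1 = 14833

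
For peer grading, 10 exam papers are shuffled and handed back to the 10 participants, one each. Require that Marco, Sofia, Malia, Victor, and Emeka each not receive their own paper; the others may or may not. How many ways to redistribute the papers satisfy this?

2170680

Inclusion-exclusion on the 5 forbidden self-matches:
Σ_{j=0}^{5} (-1)^j C(5,j)(10-j)!
= C(5,0)·10! - C(5,1)·9! + C(5,2)·8! - C(5,3)·7! + C(5,4)·6! - C(5,5)·5!
= 3628800 - 1814400 + 403200 - 50400 + 3600 - 120
= 2170680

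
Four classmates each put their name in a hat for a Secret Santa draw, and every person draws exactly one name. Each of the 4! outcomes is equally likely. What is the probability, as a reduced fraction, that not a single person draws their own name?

Favorable outcomes: !4 = 9.
Total outcomes: 4! = 24.
Probability = 9/24 = 3/8.

3/8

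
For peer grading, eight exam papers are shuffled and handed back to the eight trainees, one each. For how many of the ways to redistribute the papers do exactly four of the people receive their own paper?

Pick the 4 fixed positions: C(8,4) = 70 ways.
The other 4 form a derangement: !4 = 9.
Total: 70 × 9 = 630.

630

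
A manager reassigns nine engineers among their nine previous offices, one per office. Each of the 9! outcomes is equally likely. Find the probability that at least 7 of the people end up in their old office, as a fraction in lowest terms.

Favorable outcomes: Σ_{i≥7} C(9,i)·!(9-i) = 36·1 + 9·0 + 1·1 = 37.
Total outcomes: 9! = 362880.
Probability = 37/362880 = 37/362880.

37/362880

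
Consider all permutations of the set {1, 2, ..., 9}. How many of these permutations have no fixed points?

133496

The number of derangements of 9 is !9 = Σ_{k=0}^{9} (-1)^k·9!/k!
= 9! - 9!/1! + 9!/2! - 9!/3! + 9!/4! - 9!/5! + 9!/6! - 9!/7! + 9!/8! - 9!/9!
= 362880 - 362880 + 181440 - 60480 + 15120 - 3024 + 504 - 72 + 9 - 1
= 133496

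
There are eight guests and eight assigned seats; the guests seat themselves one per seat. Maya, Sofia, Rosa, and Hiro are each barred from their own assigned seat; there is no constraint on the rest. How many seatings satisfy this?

Let A_j be the event that the j-th constrained one is fixed. By inclusion-exclusion over the 4 events:
Σ_{j=0}^{4} (-1)^j C(4,j)(8-j)!
= C(4,0)·8! - C(4,1)·7! + C(4,2)·6! - C(4,3)·5! + C(4,4)·4!
= 40320 - 20160 + 4320 - 480 + 24
= 24024

24024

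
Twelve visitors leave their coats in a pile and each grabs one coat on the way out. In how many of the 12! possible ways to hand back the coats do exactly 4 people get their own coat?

Pick the 4 fixed positions: C(12,4) = 495 ways.
The other 8 form a derangement: !8 = 14833.
Total: 495 × 14833 = 7342335.

7342335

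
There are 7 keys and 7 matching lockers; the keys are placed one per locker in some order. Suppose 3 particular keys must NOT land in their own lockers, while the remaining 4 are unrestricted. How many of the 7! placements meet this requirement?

Inclusion-exclusion on the 3 forbidden self-matches:
Σ_{j=0}^{3} (-1)^j C(3,j)(7-j)!
= C(3,0)·7! - C(3,1)·6! + C(3,2)·5! - C(3,3)·4!
= 5040 - 2160 + 360 - 24
= 3216

3216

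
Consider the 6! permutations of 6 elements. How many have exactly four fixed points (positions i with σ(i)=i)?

15

Pick the 4 fixed positions: C(6,4) = 15 ways.
The remaining 2 must be deranged: !2 = 1.
Total: 15 × 1 = 15.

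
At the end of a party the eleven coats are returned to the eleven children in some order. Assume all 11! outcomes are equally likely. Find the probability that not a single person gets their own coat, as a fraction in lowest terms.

Favorable outcomes: !11 = 14684570.
Total outcomes: 11! = 39916800.
Probability = 14684570/39916800 = 1468457/3991680.

1468457/3991680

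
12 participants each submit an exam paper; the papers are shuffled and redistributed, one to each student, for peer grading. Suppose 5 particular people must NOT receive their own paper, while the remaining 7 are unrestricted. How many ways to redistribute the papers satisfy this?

312273360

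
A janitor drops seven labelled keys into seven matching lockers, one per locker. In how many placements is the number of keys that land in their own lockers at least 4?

92

Sum C(7,i)·!(7-i) for i = 4..7:
  i=4: C(7,4)·!3 = 35·2 = 70
  i=5: C(7,5)·!2 = 21·1 = 21
  i=6: C(7,6)·!1 = 7·0 = 0
  i=7: C(7,7)·!0 = 1·1 = 1
Total = 92.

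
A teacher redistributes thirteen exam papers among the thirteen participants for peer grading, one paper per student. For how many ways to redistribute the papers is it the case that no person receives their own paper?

By inclusion-exclusion, !13 = Σ (-1)^k · 13!/k! for k=0..13
= 13! - 13!/1! + 13!/2! - 13!/3! + 13!/4! - 13!/5! + 13!/6! - 13!/7! + 13!/8! - 13!/9! + 13!/10! - 13!/11! + 13!/12! - 13!/13!
= 6227020800 - 6227020800 + 3113510400 - 1037836800 + 259459200 - 51891840 + 8648640 - 1235520 + 154440 - 17160 + 1716 - 156 + 13 - 1
= 2290792932

2290792932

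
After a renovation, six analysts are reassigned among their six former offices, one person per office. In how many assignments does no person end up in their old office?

265

The number of derangements of 6 is !6 = Σ_{k=0}^{6} (-1)^k·6!/k!
= 6! - 6!/1! + 6!/2! - 6!/3! + 6!/4! - 6!/5! + 6!/6!
= 720 - 720 + 360 - 120 + 30 - 6 + 1
= 265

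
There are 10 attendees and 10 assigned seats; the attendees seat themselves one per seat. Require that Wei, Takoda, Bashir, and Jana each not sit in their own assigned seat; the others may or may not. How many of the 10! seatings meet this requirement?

Let A_j be the event that the j-th constrained one is fixed. By inclusion-exclusion over the 4 events:
Σ_{j=0}^{4} (-1)^j C(4,j)(10-j)!
= C(4,0)·10! - C(4,1)·9! + C(4,2)·8! - C(4,3)·7! + C(4,4)·6!
= 3628800 - 1451520 + 241920 - 20160 + 720
= 2399760

2399760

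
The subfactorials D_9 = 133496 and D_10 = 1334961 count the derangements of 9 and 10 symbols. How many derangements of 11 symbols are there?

14684570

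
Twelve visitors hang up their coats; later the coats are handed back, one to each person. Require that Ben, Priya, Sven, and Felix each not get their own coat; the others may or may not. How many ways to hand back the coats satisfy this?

Let A_j be the event that the j-th constrained one is fixed. By inclusion-exclusion over the 4 events:
Σ_{j=0}^{4} (-1)^j C(4,j)(12-j)!
= C(4,0)·12! - C(4,1)·11! + C(4,2)·10! - C(4,3)·9! + C(4,4)·8!
= 479001600 - 159667200 + 21772800 - 1451520 + 40320
= 339696000

339696000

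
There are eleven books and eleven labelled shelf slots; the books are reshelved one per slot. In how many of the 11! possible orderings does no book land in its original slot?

14684570

The subfactorial !11 = [11!/e] (nearest integer).
11! = 39916800, and 39916800/e ≈ 14684570.08, so !11 = 14684570.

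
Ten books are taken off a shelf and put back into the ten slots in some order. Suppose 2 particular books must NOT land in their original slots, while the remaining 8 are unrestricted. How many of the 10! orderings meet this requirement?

2943360

Let A_j be the event that the j-th constrained one is fixed. By inclusion-exclusion over the 2 events:
Σ_{j=0}^{2} (-1)^j C(2,j)(10-j)!
= C(2,0)·10! - C(2,1)·9! + C(2,2)·8!
= 3628800 - 725760 + 40320
= 2943360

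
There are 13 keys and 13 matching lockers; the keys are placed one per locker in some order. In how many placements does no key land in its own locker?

2290792932

!13 = 13! · Σ_{k=0}^{13} (-1)^k/k!
= 13! - 13!/1! + 13!/2! - 13!/3! + 13!/4! - 13!/5! + 13!/6! - 13!/7! + 13!/8! - 13!/9! + 13!/10! - 13!/11! + 13!/12! - 13!/13!
= 6227020800 - 6227020800 + 3113510400 - 1037836800 + 259459200 - 51891840 + 8648640 - 1235520 + 154440 - 17160 + 1716 - 156 + 13 - 1
= 2290792932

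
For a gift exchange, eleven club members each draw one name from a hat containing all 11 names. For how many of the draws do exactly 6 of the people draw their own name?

20328

Pick the 6 fixed positions: C(11,6) = 462 ways.
The remaining 5 must be deranged: !5 = 44.
Total: 462 × 44 = 20328.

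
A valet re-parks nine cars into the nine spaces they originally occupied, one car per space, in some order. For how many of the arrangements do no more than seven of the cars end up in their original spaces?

362879

Sum C(9,i)·!(9-i) for i = 0..7:
  i=0: C(9,0)·!9 = 1·133496 = 133496
  i=1: C(9,1)·!8 = 9·14833 = 133497
  i=2: C(9,2)·!7 = 36·1854 = 66744
  i=3: C(9,3)·!6 = 84·265 = 22260
  i=4: C(9,4)·!5 = 126·44 = 5544
  i=5: C(9,5)·!4 = 126·9 = 1134
  i=6: C(9,6)·!3 = 84·2 = 168
  i=7: C(9,7)·!2 = 36·1 = 36
Total = 362879.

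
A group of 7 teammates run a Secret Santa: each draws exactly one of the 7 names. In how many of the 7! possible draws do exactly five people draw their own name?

Choose which 5 of the 7 are fixed: C(7,5) = 21.
The remaining 2 must be deranged: !2 = 1.
Total: 21 × 1 = 21.

21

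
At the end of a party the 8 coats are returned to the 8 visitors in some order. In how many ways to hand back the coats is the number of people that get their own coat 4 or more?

771

Sum C(8,i)·!(8-i) for i = 4..8:
  i=4: C(8,4)·!4 = 70·9 = 630
  i=5: C(8,5)·!3 = 56·2 = 112
  i=6: C(8,6)·!2 = 28·1 = 28
  i=7: C(8,7)·!1 = 8·0 = 0
  i=8: C(8,8)·!0 = 1·1 = 1
Total = 771.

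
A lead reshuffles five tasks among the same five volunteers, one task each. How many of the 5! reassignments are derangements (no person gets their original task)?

!5 is the nearest integer to 5!/e.
5! = 120, and 120/e ≈ 44.15, so !5 = 44.

44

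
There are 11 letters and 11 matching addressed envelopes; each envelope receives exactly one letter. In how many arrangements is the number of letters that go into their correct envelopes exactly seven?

2970

Choose which 7 of the 11 are fixed: C(11,7) = 330.
The remaining 4 must be deranged: !4 = 9.
Total: 330 × 9 = 2970.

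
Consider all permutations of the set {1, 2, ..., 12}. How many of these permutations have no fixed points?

Recurrence: !12 = 11·(!11 + !10).
!12 = 11·(14684570 + 1334961) = 11·16019531 = 176214841

176214841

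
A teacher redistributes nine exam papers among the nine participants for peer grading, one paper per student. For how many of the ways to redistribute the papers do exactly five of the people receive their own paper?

1134

Choose which 5 of the 9 are fixed: C(9,5) = 126.
The other 4 form a derangement: !4 = 9.
Total: 126 × 9 = 1134.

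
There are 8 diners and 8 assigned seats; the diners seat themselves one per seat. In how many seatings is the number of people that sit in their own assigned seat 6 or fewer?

Sum C(8,i)·!(8-i) for i = 0..6:
  i=0: C(8,0)·!8 = 1·14833 = 14833
  i=1: C(8,1)·!7 = 8·1854 = 14832
  i=2: C(8,2)·!6 = 28·265 = 7420
  i=3: C(8,3)·!5 = 56·44 = 2464
  i=4: C(8,4)·!4 = 70·9 = 630
  i=5: C(8,5)·!3 = 56·2 = 112
  i=6: C(8,6)·!2 = 28·1 = 28
Total = 40319.

40319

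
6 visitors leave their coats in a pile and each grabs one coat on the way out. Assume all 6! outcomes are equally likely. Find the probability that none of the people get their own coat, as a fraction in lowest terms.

53/144

Favorable outcomes: !6 = 265.
Total outcomes: 6! = 720.
Probability = 265/720 = 53/144.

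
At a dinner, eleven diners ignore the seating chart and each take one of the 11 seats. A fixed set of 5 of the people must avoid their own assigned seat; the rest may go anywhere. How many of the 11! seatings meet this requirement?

25022880

Let A_j be the event that the j-th constrained one is fixed. By inclusion-exclusion over the 5 events:
Σ_{j=0}^{5} (-1)^j C(5,j)(11-j)!
= C(5,0)·11! - C(5,1)·10! + C(5,2)·9! - C(5,3)·8! + C(5,4)·7! - C(5,5)·6!
= 39916800 - 18144000 + 3628800 - 403200 + 25200 - 720
= 25022880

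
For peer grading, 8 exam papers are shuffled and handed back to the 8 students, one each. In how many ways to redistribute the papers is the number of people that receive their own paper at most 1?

Sum C(8,i)·!(8-i) for i = 0..1:
  i=0: C(8,0)·!8 = 1·14833 = 14833
  i=1: C(8,1)·!7 = 8·1854 = 14832
Total = 29665.

29665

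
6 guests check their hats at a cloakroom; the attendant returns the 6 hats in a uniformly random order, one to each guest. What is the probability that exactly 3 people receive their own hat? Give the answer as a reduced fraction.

1/18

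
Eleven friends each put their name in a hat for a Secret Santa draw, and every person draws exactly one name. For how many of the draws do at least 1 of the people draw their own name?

25232230

Sum C(11,i)·!(11-i) for i = 1..11:
  i=1: C(11,1)·!10 = 11·1334961 = 14684571
  i=2: C(11,2)·!9 = 55·133496 = 7342280
  i=3: C(11,3)·!8 = 165·14833 = 2447445
  i=4: C(11,4)·!7 = 330·1854 = 611820
  i=5: C(11,5)·!6 = 462·265 = 122430
  i=6: C(11,6)·!5 = 462·44 = 20328
  i=7: C(11,7)·!4 = 330·9 = 2970
  i=8: C(11,8)·!3 = 165·2 = 330
  i=9: C(11,9)·!2 = 55·1 = 55
  i=10: C(11,10)·!1 = 11·0 = 0
  i=11: C(11,11)·!0 = 1·1 = 1
Total = 25232230.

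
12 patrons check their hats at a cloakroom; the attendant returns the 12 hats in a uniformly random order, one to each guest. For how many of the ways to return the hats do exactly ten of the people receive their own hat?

66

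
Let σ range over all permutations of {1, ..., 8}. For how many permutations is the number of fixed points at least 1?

25487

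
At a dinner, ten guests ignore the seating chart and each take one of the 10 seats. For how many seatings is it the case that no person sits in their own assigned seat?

!10 is the nearest integer to 10!/e.
10! = 3628800, and 3628800/e ≈ 1334960.92, so !10 = 1334961.

1334961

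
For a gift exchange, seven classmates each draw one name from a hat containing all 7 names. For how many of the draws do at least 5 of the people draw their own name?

22

# with exactly i fixed is C(7,i)·!(7-i); sum over i=5..7:
  i=5: C(7,5)·!2 = 21·1 = 21
  i=6: C(7,6)·!1 = 7·0 = 0
  i=7: C(7,7)·!0 = 1·1 = 1
Total = 22.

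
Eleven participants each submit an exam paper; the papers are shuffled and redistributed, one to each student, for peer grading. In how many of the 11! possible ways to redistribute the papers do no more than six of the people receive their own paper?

39913444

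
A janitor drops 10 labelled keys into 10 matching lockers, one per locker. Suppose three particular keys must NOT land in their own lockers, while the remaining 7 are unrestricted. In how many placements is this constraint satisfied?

2656080

Inclusion-exclusion on the 3 forbidden self-matches:
Σ_{j=0}^{3} (-1)^j C(3,j)(10-j)!
= C(3,0)·10! - C(3,1)·9! + C(3,2)·8! - C(3,3)·7!
= 3628800 - 1088640 + 120960 - 5040
= 2656080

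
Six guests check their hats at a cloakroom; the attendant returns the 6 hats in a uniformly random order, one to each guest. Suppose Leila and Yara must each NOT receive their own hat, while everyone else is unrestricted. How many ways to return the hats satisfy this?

504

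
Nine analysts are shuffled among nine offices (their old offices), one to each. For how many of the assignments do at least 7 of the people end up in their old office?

# with exactly i fixed is C(9,i)·!(9-i); sum over i=7..9:
  i=7: C(9,7)·!2 = 36·1 = 36
  i=8: C(9,8)·!1 = 9·0 = 0
  i=9: C(9,9)·!0 = 1·1 = 1
Total = 37.

37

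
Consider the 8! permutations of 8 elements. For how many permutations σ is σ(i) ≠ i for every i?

14833

By inclusion-exclusion, !8 = Σ (-1)^k · 8!/k! for k=0..8
= 8! - 8!/1! + 8!/2! - 8!/3! + 8!/4! - 8!/5! + 8!/6! - 8!/7! + 8!/8!
= 40320 - 40320 + 20160 - 6720 + 1680 - 336 + 56 - 8 + 1
= 14833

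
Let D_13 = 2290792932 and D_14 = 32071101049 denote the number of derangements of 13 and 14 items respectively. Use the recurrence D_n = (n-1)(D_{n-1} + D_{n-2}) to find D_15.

481066515734

D_15 = (15-1)·(D_14 + D_13) = 14·(32071101049 + 2290792932) = 14·34361893981 = 481066515734.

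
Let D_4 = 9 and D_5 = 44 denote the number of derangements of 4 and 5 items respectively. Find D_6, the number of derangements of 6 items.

265

D_6 = (6-1)·(D_5 + D_4) = 5·(44 + 9) = 5·53 = 265.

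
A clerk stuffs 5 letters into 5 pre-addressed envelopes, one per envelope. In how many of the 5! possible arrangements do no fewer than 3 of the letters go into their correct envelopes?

11

# with exactly i fixed is C(5,i)·!(5-i); sum over i=3..5:
  i=3: C(5,3)·!2 = 10·1 = 10
  i=4: C(5,4)·!1 = 5·0 = 0
  i=5: C(5,5)·!0 = 1·1 = 1
Total = 11.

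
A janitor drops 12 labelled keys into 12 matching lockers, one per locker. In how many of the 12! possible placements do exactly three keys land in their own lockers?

Pick the 3 fixed positions: C(12,3) = 220 ways.
The remaining 9 must be deranged: !9 = 133496.
Total: 220 × 133496 = 29369120.

29369120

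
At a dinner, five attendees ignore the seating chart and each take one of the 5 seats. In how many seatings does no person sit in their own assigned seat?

44

By inclusion-exclusion, !5 = Σ (-1)^k · 5!/k! for k=0..5
= 5! - 5!/1! + 5!/2! - 5!/3! + 5!/4! - 5!/5!
= 120 - 120 + 60 - 20 + 5 - 1
= 44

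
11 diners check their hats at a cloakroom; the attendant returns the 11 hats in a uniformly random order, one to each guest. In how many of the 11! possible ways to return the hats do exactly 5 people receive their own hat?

122430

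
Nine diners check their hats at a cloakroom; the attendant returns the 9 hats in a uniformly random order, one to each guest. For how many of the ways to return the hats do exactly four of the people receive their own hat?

5544

Choose which 4 of the 9 are fixed: C(9,4) = 126.
The remaining 5 must be deranged: !5 = 44.
Total: 126 × 44 = 5544.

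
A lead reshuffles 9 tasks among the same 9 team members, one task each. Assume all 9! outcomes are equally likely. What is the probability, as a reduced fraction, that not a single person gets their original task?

Favorable outcomes: !9 = 133496.
Total outcomes: 9! = 362880.
Probability = 133496/362880 = 16687/45360.

16687/45360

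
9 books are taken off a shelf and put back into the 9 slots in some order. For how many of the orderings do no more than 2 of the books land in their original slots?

# with exactly i fixed is C(9,i)·!(9-i); sum over i=0..2:
  i=0: C(9,0)·!9 = 1·133496 = 133496
  i=1: C(9,1)·!8 = 9·14833 = 133497
  i=2: C(9,2)·!7 = 36·1854 = 66744
Total = 333737.

333737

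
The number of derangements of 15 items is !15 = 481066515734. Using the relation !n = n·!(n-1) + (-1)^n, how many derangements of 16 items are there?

7697064251745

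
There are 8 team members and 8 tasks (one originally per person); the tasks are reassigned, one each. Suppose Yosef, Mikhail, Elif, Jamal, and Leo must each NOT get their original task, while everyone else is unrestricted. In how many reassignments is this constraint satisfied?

21234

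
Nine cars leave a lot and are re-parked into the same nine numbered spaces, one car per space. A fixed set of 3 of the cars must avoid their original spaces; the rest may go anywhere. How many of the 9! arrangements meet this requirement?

256320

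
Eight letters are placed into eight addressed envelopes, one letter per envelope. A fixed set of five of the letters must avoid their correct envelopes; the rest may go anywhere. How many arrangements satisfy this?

21234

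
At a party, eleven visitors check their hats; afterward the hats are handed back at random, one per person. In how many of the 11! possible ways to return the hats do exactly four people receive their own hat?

611820

Choose which 4 of the 11 are fixed: C(11,4) = 330.
The other 7 form a derangement: !7 = 1854.
Total: 330 × 1854 = 611820.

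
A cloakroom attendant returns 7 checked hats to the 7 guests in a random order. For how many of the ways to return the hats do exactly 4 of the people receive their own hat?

Pick the 4 fixed positions: C(7,4) = 35 ways.
The other 3 form a derangement: !3 = 2.
Total: 35 × 2 = 70.

70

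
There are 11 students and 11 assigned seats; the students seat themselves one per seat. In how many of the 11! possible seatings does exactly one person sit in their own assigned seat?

14684571

Choose which one of the 11 is fixed: C(11,1) = 11.
The other 10 form a derangement: !10 = 1334961.
Total: 11 × 1334961 = 14684571.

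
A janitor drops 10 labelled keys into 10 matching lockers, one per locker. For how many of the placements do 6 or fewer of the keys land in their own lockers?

Sum C(10,i)·!(10-i) for i = 0..6:
  i=0: C(10,0)·!10 = 1·1334961 = 1334961
  i=1: C(10,1)·!9 = 10·133496 = 1334960
  i=2: C(10,2)·!8 = 45·14833 = 667485
  i=3: C(10,3)·!7 = 120·1854 = 222480
  i=4: C(10,4)·!6 = 210·265 = 55650
  i=5: C(10,5)·!5 = 252·44 = 11088
  i=6: C(10,6)·!4 = 210·9 = 1890
Total = 3628514.

3628514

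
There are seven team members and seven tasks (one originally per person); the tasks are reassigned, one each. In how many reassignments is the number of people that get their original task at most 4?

Sum C(7,i)·!(7-i) for i = 0..4:
  i=0: C(7,0)·!7 = 1·1854 = 1854
  i=1: C(7,1)·!6 = 7·265 = 1855
  i=2: C(7,2)·!5 = 21·44 = 924
  i=3: C(7,3)·!4 = 35·9 = 315
  i=4: C(7,4)·!3 = 35·2 = 70
Total = 5018.

5018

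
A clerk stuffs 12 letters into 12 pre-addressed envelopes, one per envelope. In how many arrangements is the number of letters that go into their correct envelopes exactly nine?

Choose which 9 of the 12 are fixed: C(12,9) = 220.
The other 3 form a derangement: !3 = 2.
Total: 220 × 2 = 440.

440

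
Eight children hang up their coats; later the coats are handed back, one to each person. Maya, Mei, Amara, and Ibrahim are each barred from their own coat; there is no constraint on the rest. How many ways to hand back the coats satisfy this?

24024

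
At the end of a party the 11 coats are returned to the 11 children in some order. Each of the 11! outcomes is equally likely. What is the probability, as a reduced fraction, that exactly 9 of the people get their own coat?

Favorable outcomes: C(11,9)·!2 = 55·1 = 55.
Total outcomes: 11! = 39916800.
Probability = 55/39916800 = 1/725760.

1/725760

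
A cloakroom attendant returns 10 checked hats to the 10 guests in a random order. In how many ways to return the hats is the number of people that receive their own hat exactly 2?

Choose which 2 of the 10 are fixed: C(10,2) = 45.
The other 8 form a derangement: !8 = 14833.
Total: 45 × 14833 = 667485.

667485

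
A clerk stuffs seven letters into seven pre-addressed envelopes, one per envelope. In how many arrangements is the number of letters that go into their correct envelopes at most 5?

5039

# with exactly i fixed is C(7,i)·!(7-i); sum over i=0..5:
  i=0: C(7,0)·!7 = 1·1854 = 1854
  i=1: C(7,1)·!6 = 7·265 = 1855
  i=2: C(7,2)·!5 = 21·44 = 924
  i=3: C(7,3)·!4 = 35·9 = 315
  i=4: C(7,4)·!3 = 35·2 = 70
  i=5: C(7,5)·!2 = 21·1 = 21
Total = 5039.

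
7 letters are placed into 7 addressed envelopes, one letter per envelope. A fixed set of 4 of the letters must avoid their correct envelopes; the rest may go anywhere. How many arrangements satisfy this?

2790

Inclusion-exclusion on the 4 forbidden self-matches:
Σ_{j=0}^{4} (-1)^j C(4,j)(7-j)!
= C(4,0)·7! - C(4,1)·6! + C(4,2)·5! - C(4,3)·4! + C(4,4)·3!
= 5040 - 2880 + 720 - 96 + 6
= 2790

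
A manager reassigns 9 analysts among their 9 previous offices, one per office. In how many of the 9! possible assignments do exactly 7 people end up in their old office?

Pick the 7 fixed positions: C(9,7) = 36 ways.
The other 2 form a derangement: !2 = 1.
Total: 36 × 1 = 36.

36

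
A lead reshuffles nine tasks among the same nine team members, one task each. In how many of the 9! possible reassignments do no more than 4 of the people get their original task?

361541

# with exactly i fixed is C(9,i)·!(9-i); sum over i=0..4:
  i=0: C(9,0)·!9 = 1·133496 = 133496
  i=1: C(9,1)·!8 = 9·14833 = 133497
  i=2: C(9,2)·!7 = 36·1854 = 66744
  i=3: C(9,3)·!6 = 84·265 = 22260
  i=4: C(9,4)·!5 = 126·44 = 5544
Total = 361541.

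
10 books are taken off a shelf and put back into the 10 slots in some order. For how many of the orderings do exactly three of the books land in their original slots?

222480

Pick the 3 fixed positions: C(10,3) = 120 ways.
The remaining 7 must be deranged: !7 = 1854.
Total: 120 × 1854 = 222480.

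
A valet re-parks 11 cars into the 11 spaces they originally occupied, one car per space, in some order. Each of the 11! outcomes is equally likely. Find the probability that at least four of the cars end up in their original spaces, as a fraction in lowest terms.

378967/19958400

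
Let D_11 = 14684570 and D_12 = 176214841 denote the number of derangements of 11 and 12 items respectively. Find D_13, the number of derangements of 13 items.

2290792932

D_13 = (13-1)·(D_12 + D_11) = 12·(176214841 + 14684570) = 12·190899411 = 2290792932.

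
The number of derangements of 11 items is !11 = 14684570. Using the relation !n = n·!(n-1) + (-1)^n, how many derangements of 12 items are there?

176214841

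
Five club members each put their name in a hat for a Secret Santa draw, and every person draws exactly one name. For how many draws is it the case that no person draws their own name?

The subfactorial !5 = [5!/e] (nearest integer).
5! = 120, and 120/e ≈ 44.15, so !5 = 44.

44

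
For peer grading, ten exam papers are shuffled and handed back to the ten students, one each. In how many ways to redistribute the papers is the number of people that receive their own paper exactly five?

11088

Choose which 5 of the 10 are fixed: C(10,5) = 252.
The remaining 5 must be deranged: !5 = 44.
Total: 252 × 44 = 11088.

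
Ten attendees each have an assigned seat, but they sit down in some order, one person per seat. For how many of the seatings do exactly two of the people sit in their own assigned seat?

Pick the 2 fixed positions: C(10,2) = 45 ways.
The remaining 8 must be deranged: !8 = 14833.
Total: 45 × 14833 = 667485.

667485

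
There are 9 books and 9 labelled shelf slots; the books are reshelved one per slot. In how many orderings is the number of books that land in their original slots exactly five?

Choose which 5 of the 9 are fixed: C(9,5) = 126.
The remaining 4 must be deranged: !4 = 9.
Total: 126 × 9 = 1134.

1134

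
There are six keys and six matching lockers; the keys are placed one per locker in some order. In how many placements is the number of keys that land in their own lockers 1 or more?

# with exactly i fixed is C(6,i)·!(6-i); sum over i=1..6:
  i=1: C(6,1)·!5 = 6·44 = 264
  i=2: C(6,2)·!4 = 15·9 = 135
  i=3: C(6,3)·!3 = 20·2 = 40
  i=4: C(6,4)·!2 = 15·1 = 15
  i=5: C(6,5)·!1 = 6·0 = 0
  i=6: C(6,6)·!0 = 1·1 = 1
Total = 455.

455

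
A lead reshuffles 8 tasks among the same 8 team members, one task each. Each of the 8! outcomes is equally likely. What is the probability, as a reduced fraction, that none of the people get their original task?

Favorable outcomes: !8 = 14833.
Total outcomes: 8! = 40320.
Probability = 14833/40320 = 2119/5760.

2119/5760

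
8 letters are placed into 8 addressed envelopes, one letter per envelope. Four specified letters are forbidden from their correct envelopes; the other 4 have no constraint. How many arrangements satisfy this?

24024

Inclusion-exclusion on the 4 forbidden self-matches:
Σ_{j=0}^{4} (-1)^j C(4,j)(8-j)!
= C(4,0)·8! - C(4,1)·7! + C(4,2)·6! - C(4,3)·5! + C(4,4)·4!
= 40320 - 20160 + 4320 - 480 + 24
= 24024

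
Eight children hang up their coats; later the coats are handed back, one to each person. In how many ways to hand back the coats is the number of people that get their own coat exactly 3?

2464

Pick the 3 fixed positions: C(8,3) = 56 ways.
The other 5 form a derangement: !5 = 44.
Total: 56 × 44 = 2464.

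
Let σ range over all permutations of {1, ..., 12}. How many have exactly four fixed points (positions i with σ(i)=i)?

7342335

Pick the 4 fixed positions: C(12,4) = 495 ways.
The remaining 8 must be deranged: !8 = 14833.
Total: 495 × 14833 = 7342335.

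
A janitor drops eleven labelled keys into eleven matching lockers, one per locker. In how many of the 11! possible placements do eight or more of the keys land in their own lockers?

Sum C(11,i)·!(11-i) for i = 8..11:
  i=8: C(11,8)·!3 = 165·2 = 330
  i=9: C(11,9)·!2 = 55·1 = 55
  i=10: C(11,10)·!1 = 11·0 = 0
  i=11: C(11,11)·!0 = 1·1 = 1
Total = 386.

386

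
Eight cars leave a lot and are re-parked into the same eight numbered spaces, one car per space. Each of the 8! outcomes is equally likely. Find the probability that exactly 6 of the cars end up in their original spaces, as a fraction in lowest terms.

1/1440

Favorable outcomes: C(8,6)·!2 = 28·1 = 28.
Total outcomes: 8! = 40320.
Probability = 28/40320 = 1/1440.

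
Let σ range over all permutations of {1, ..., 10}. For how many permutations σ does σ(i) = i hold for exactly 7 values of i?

240

Pick the 7 fixed positions: C(10,7) = 120 ways.
The other 3 form a derangement: !3 = 2.
Total: 120 × 2 = 240.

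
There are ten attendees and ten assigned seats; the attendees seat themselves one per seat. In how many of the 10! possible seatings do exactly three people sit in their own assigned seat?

Pick the 3 fixed positions: C(10,3) = 120 ways.
The remaining 7 must be deranged: !7 = 1854.
Total: 120 × 1854 = 222480.

222480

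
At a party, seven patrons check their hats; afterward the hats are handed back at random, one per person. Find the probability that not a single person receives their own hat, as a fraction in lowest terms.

103/280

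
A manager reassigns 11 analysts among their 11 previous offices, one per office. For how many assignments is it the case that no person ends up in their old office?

Recurrence: !11 = 10·(!10 + !9).
!11 = 10·(1334961 + 133496) = 10·1468457 = 14684570

14684570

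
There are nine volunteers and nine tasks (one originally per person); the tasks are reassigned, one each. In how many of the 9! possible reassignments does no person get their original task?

133496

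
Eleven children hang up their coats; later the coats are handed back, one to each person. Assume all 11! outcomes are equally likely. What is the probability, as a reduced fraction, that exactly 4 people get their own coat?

103/6720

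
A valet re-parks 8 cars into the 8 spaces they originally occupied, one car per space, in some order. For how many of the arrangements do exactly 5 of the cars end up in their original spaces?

Choose which 5 of the 8 are fixed: C(8,5) = 56.
The remaining 3 must be deranged: !3 = 2.
Total: 56 × 2 = 112.

112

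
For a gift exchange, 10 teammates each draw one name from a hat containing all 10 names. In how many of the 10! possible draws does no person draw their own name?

Recurrence: !10 = 10·!9 + (-1)^10.
!10 = 10·133496 + 1 = 1334961

1334961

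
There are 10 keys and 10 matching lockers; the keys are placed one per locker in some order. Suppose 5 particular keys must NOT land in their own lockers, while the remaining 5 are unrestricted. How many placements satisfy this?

2170680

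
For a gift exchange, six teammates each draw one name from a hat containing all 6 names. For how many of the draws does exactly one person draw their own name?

Pick the single fixed position: C(6,1) = 6 ways.
The remaining 5 must be deranged: !5 = 44.
Total: 6 × 44 = 264.

264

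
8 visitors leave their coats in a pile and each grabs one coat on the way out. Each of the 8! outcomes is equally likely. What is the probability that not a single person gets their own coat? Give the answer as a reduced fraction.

Favorable outcomes: !8 = 14833.
Total outcomes: 8! = 40320.
Probability = 14833/40320 = 2119/5760.

2119/5760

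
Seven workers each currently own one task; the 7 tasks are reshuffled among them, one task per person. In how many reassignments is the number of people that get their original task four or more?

Sum C(7,i)·!(7-i) for i = 4..7:
  i=4: C(7,4)·!3 = 35·2 = 70
  i=5: C(7,5)·!2 = 21·1 = 21
  i=6: C(7,6)·!1 = 7·0 = 0
  i=7: C(7,7)·!0 = 1·1 = 1
Total = 92.

92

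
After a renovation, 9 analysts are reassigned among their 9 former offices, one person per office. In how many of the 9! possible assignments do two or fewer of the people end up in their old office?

333737

Sum C(9,i)·!(9-i) for i = 0..2:
  i=0: C(9,0)·!9 = 1·133496 = 133496
  i=1: C(9,1)·!8 = 9·14833 = 133497
  i=2: C(9,2)·!7 = 36·1854 = 66744
Total = 333737.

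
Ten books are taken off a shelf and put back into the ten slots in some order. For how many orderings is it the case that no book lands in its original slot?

1334961

The subfactorial !10 = [10!/e] (nearest integer).
10! = 3628800, and 3628800/e ≈ 1334960.92, so !10 = 1334961.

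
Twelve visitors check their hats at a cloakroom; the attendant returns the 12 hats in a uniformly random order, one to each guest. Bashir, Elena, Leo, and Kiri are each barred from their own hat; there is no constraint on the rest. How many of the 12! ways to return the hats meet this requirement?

Inclusion-exclusion on the 4 forbidden self-matches:
Σ_{j=0}^{4} (-1)^j C(4,j)(12-j)!
= C(4,0)·12! - C(4,1)·11! + C(4,2)·10! - C(4,3)·9! + C(4,4)·8!
= 479001600 - 159667200 + 21772800 - 1451520 + 40320
= 339696000

339696000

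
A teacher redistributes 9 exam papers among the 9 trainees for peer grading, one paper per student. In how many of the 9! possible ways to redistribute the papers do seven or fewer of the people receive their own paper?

362879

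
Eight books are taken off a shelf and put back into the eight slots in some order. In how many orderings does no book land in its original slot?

14833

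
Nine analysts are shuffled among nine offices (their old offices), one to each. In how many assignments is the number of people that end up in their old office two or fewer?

333737

# with exactly i fixed is C(9,i)·!(9-i); sum over i=0..2:
  i=0: C(9,0)·!9 = 1·133496 = 133496
  i=1: C(9,1)·!8 = 9·14833 = 133497
  i=2: C(9,2)·!7 = 36·1854 = 66744
Total = 333737.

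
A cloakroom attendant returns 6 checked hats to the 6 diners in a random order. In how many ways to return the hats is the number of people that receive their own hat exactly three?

40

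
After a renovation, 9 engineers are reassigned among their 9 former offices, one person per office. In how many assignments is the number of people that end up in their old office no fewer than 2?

95887

# with exactly i fixed is C(9,i)·!(9-i); sum over i=2..9:
  i=2: C(9,2)·!7 = 36·1854 = 66744
  i=3: C(9,3)·!6 = 84·265 = 22260
  i=4: C(9,4)·!5 = 126·44 = 5544
  i=5: C(9,5)·!4 = 126·9 = 1134
  i=6: C(9,6)·!3 = 84·2 = 168
  i=7: C(9,7)·!2 = 36·1 = 36
  i=8: C(9,8)·!1 = 9·0 = 0
  i=9: C(9,9)·!0 = 1·1 = 1
Total = 95887.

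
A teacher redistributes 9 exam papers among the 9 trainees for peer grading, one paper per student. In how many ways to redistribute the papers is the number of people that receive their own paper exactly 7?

36

Pick the 7 fixed positions: C(9,7) = 36 ways.
The remaining 2 must be deranged: !2 = 1.
Total: 36 × 1 = 36.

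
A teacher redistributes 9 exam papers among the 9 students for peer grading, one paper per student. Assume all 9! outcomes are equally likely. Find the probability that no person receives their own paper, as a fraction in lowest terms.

Favorable outcomes: !9 = 133496.
Total outcomes: 9! = 362880.
Probability = 133496/362880 = 16687/45360.

16687/45360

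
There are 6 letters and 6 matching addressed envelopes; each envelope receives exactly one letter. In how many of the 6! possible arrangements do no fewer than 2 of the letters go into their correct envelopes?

191

Sum C(6,i)·!(6-i) for i = 2..6:
  i=2: C(6,2)·!4 = 15·9 = 135
  i=3: C(6,3)·!3 = 20·2 = 40
  i=4: C(6,4)·!2 = 15·1 = 15
  i=5: C(6,5)·!1 = 6·0 = 0
  i=6: C(6,6)·!0 = 1·1 = 1
Total = 191.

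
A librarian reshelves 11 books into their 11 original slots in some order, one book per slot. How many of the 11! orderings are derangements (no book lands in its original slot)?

!11 = 11! · Σ_{k=0}^{11} (-1)^k/k!
= 11! - 11!/1! + 11!/2! - 11!/3! + 11!/4! - 11!/5! + 11!/6! - 11!/7! + 11!/8! - 11!/9! + 11!/10! - 11!/11!
= 39916800 - 39916800 + 19958400 - 6652800 + 1663200 - 332640 + 55440 - 7920 + 990 - 110 + 11 - 1
= 14684570

14684570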